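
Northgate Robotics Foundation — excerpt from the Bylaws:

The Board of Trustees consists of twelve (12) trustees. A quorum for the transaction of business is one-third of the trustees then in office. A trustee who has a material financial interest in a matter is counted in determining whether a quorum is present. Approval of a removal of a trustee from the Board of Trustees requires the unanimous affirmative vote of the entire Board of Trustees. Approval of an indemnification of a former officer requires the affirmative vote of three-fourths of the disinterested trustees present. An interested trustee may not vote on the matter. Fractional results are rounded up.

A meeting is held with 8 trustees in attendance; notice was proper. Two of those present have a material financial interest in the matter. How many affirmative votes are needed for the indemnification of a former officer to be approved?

5

The indemnification of a former officer requires three-fourths of the disinterested trustees present (8 − 2 = 6).
3/4 of 6 = 4.50, rounded up to 5.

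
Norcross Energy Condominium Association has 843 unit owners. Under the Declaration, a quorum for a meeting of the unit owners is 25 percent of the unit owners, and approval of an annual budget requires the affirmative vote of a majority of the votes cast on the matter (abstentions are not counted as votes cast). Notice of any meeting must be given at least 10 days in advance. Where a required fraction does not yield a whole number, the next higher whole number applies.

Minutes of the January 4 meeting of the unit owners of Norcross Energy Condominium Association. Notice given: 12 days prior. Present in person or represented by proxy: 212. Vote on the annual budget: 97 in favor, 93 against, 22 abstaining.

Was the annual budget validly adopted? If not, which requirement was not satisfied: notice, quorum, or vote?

Notice: 12 days given; 10 required. Satisfied.
Quorum: 25% of 843 = 210.75, rounded up to 211; 212 present. Satisfied.
Vote: requires a majority of the votes cast (212 − 22 abstaining = 190); a majority of 190 is 96, so 96 needed; 97 in favor. Satisfied.

Valid — all requirements satisfied.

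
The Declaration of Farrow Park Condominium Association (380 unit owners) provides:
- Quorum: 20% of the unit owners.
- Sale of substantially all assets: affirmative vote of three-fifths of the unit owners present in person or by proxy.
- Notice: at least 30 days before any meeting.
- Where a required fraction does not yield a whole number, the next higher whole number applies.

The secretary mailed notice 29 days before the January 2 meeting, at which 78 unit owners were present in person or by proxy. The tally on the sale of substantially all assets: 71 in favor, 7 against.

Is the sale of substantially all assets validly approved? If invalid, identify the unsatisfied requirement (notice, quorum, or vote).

Invalid — notice requirement not satisfied.

Notice: 29 days given; 30 required. Not satisfied.
Quorum: 20% of 380 = 76; 78 present. Satisfied.
Vote: requires three-fifths of those present (78); 3/5 of 78 = 46.80, rounded up to 47, so 47 needed; 71 in favor. Satisfied.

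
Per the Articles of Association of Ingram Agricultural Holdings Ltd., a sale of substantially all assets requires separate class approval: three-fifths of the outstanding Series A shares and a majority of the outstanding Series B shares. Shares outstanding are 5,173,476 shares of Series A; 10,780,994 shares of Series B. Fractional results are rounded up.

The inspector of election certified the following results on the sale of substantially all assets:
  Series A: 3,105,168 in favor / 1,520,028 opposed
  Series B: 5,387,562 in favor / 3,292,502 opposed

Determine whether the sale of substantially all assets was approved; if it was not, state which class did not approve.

Series A: 3/5 of 5173476 = 3104085.60, rounded up to 3104086; 3,104,086 required, 3,105,168 in favor — approved.
Series B: a majority of 10780994 is 5390498; 5,390,498 required, 5,387,562 in favor — not approved.

Not approved — the Series B shares did not give the required vote.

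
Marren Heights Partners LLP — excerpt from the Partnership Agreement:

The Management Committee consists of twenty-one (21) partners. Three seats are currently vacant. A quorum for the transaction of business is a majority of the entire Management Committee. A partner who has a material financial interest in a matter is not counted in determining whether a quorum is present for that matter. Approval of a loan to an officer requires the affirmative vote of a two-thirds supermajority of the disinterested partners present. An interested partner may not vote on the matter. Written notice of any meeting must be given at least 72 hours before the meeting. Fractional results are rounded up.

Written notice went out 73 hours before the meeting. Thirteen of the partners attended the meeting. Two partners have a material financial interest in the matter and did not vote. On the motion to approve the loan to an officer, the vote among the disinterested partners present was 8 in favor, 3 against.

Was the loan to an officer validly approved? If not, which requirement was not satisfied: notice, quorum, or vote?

Valid — all requirements satisfied.

Notice: 73 hours given; 72 required (73 ≥ 72). Satisfied.
Quorum: 13 present, but the 2 interested partners do not count, leaving 11. Quorum is 11. Satisfied.
Vote: the loan to an officer requires two-thirds of the disinterested partners present (13 − 2 = 11). 2/3 of 11 = 7.33, rounded up to 8, so 8 affirmative votes are needed; 8 voted in favor. Satisfied.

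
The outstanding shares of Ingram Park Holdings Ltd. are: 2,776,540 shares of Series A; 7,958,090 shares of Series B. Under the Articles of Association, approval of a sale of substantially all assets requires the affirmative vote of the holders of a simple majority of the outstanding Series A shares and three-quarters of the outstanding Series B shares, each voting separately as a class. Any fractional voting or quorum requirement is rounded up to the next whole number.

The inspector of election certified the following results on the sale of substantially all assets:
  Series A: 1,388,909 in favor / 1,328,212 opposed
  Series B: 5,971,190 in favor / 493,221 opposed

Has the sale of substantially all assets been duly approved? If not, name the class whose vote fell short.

Series A: a majority of 2776540 is 1388271; 1,388,271 required, 1,388,909 in favor — approved.
Series B: 3/4 of 7958090 = 5968567.50, rounded up to 5968568; 5,968,568 required, 5,971,190 in favor — approved.

Approved — every class gave the required vote.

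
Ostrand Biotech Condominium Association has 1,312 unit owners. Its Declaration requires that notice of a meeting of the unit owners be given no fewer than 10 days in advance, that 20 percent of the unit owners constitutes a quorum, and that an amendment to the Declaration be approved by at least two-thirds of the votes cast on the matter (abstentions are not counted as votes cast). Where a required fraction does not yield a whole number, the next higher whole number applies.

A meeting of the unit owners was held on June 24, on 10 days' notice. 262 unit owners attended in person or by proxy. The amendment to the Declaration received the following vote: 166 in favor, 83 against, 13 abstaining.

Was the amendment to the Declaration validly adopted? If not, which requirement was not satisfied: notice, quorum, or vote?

Invalid — quorum requirement not satisfied.

Notice: 10 days given; 10 required. Satisfied.
Quorum: 20% of 1,312 = 262.40, rounded up to 263; 262 present. Not satisfied.
Vote: requires two-thirds of the votes cast (262 − 13 abstaining = 249); 2/3 of 249 = 166, so 166 needed; 166 in favor. Satisfied.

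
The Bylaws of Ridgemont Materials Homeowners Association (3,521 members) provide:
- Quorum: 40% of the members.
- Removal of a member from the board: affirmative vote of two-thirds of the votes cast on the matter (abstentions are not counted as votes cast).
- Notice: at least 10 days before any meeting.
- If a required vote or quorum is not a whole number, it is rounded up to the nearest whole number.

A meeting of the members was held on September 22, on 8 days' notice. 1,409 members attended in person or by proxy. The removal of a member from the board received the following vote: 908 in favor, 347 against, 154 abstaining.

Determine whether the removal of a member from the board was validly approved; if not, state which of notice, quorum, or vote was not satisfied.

Invalid — notice requirement not satisfied.

Notice: 8 days given; 10 required. Not satisfied.
Quorum: 40% of 3,521 = 1,408.40, rounded up to 1,409; 1,409 present. Satisfied.
Vote: requires two-thirds of the votes cast (1,409 − 154 abstaining = 1,255); 2/3 of 1255 = 836.67, rounded up to 837, so 837 needed; 908 in favor. Satisfied.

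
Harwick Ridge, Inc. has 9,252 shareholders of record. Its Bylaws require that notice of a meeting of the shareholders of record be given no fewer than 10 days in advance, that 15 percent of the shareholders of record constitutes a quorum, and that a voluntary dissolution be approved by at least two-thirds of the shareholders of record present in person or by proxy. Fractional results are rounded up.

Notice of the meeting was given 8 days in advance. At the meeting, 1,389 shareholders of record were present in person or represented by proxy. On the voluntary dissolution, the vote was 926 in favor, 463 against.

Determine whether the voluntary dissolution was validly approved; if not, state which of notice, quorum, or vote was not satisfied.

Invalid — notice requirement not satisfied.

Notice: 8 days given; 10 required. Not satisfied.
Quorum: 15% of 9,252 = 1,387.80, rounded up to 1,388; 1,389 present. Satisfied.
Vote: requires two-thirds of those present (1,389); 2/3 of 1389 = 926, so 926 needed; 926 in favor. Satisfied.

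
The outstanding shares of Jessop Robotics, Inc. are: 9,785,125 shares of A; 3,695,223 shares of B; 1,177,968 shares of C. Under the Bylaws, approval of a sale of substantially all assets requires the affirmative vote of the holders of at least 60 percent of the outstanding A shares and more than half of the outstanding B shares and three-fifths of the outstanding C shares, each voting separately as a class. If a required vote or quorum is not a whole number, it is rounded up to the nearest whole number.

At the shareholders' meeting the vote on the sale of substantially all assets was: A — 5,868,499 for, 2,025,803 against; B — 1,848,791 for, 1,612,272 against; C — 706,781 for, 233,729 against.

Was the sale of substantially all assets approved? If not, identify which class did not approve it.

Not approved — the A shares did not give the required vote.

A: 3/5 of 9785125 = 5871075; 5,871,075 required, 5,868,499 in favor — not approved.
B: a majority of 3695223 is 1847612; 1,847,612 required, 1,848,791 in favor — approved.
C: 3/5 of 1177968 = 706780.80, rounded up to 706781; 706,781 required, 706,781 in favor — approved.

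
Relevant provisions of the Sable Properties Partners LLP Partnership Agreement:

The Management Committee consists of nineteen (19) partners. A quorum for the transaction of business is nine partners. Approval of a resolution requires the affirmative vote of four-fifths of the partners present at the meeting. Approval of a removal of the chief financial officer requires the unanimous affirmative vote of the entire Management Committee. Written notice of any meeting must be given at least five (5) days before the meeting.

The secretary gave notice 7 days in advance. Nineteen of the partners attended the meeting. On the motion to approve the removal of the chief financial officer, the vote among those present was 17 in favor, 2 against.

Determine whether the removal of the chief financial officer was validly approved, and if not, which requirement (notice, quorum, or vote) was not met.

Invalid — vote requirement not satisfied.

Notice: 7 days given; 5 required (7 ≥ 5). Satisfied.
Quorum: 19 present; quorum is 9. Satisfied.
Vote: the removal of the chief financial officer requires the unanimous vote of the entire Management Committee (19). Unanimous means all 19, so 19 affirmative votes are needed; 17 voted in favor. Not satisfied.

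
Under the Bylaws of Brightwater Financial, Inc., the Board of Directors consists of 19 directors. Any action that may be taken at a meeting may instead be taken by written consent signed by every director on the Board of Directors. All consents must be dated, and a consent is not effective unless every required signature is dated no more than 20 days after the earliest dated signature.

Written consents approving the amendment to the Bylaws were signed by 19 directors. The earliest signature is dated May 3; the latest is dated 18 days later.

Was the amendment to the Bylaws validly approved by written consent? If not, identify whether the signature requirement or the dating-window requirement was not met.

Effective — both the signature and dating-window requirements are satisfied.

Signatures required: all of 19 — unanimous means all 19, so 19 needed; 19 signed. Sufficient.
Dating window: the latest signature is 18 days after the earliest; the limit is 20 days. Within the window.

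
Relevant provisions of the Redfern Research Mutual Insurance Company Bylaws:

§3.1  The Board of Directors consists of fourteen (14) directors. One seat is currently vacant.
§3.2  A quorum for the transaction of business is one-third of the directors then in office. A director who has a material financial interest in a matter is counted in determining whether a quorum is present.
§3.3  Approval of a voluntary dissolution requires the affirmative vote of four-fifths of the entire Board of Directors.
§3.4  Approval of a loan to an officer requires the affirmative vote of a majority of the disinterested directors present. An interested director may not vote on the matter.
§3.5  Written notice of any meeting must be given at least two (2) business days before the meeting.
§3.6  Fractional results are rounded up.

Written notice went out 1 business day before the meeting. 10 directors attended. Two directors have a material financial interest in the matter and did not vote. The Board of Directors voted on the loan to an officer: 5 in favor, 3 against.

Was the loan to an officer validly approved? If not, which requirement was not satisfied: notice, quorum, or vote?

Notice: 1 business day given; 2 required (1 < 2). Not satisfied.
Quorum: 10 present (interested directors count toward quorum); quorum is 5. Satisfied.
Vote: the loan to an officer requires a majority of the disinterested directors present (10 − 2 = 8). A majority of 8 is 5, so 5 affirmative votes are needed; 5 voted in favor. Satisfied.

Invalid — notice requirement not satisfied.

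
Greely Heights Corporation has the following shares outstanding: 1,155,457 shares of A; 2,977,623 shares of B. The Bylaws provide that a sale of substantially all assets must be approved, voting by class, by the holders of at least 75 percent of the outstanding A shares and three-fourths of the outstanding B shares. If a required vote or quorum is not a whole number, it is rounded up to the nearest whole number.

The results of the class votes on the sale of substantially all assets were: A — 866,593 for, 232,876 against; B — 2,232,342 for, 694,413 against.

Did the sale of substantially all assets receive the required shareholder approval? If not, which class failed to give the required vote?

Not approved — the B shares did not give the required vote.

A: 3/4 of 1155457 = 866592.75, rounded up to 866593; 866,593 required, 866,593 in favor — approved.
B: 3/4 of 2977623 = 2233217.25, rounded up to 2233218; 2,233,218 required, 2,232,342 in favor — not approved.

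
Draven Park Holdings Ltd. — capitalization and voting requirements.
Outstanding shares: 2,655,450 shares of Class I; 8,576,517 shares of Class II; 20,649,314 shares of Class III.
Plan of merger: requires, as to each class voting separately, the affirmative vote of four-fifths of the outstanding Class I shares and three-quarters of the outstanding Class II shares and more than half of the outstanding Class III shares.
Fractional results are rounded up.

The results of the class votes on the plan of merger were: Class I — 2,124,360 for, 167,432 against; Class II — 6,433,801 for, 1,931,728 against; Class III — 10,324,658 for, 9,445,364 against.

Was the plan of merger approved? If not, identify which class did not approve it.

Approved — every class gave the required vote.

Class I: 4/5 of 2655450 = 2124360; 2,124,360 required, 2,124,360 in favor — approved.
Class II: 3/4 of 8576517 = 6432387.75, rounded up to 6432388; 6,432,388 required, 6,433,801 in favor — approved.
Class III: a majority of 20649314 is 10324658; 10,324,658 required, 10,324,658 in favor — approved.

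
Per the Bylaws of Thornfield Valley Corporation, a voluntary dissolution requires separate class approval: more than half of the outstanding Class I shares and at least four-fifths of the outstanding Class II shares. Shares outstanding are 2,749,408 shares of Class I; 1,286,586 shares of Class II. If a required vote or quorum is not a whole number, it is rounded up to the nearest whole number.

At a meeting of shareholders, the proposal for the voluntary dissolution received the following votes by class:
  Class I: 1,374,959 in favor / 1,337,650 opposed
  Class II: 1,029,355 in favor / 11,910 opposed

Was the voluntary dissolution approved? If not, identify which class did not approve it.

Class I: a majority of 2749408 is 1374705; 1,374,705 required, 1,374,959 in favor — approved.
Class II: 4/5 of 1286586 = 1029268.80, rounded up to 1029269; 1,029,269 required, 1,029,355 in favor — approved.

Approved — every class gave the required vote.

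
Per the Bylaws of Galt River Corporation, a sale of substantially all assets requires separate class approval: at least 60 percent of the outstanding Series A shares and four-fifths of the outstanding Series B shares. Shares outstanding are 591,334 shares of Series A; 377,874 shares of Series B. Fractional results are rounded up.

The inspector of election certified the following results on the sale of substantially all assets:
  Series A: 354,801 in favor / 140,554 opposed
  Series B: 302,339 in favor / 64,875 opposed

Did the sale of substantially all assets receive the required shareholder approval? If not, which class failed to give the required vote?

Series A: 3/5 of 591334 = 354800.40, rounded up to 354801; 354,801 required, 354,801 in favor — approved.
Series B: 4/5 of 377874 = 302299.20, rounded up to 302300; 302,300 required, 302,339 in favor — approved.

Approved — every class gave the required vote.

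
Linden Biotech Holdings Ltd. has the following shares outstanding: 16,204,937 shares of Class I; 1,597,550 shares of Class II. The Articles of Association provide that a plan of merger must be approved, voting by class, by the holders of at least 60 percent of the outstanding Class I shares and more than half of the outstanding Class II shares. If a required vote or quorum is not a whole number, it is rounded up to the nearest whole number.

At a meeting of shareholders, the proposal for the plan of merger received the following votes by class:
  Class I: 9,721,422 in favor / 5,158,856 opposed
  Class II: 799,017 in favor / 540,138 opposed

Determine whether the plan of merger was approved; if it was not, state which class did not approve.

Class I: 3/5 of 16204937 = 9722962.20, rounded up to 9722963; 9,722,963 required, 9,721,422 in favor — not approved.
Class II: a majority of 1597550 is 798776; 798,776 required, 799,017 in favor — approved.

Not approved — the Class I shares did not give the required vote.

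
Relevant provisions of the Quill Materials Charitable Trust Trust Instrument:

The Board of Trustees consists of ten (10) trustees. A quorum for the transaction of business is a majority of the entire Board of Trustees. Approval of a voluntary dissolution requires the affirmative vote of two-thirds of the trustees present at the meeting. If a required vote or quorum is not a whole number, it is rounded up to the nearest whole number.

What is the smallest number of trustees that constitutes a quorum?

A majority of 10 is 6.

6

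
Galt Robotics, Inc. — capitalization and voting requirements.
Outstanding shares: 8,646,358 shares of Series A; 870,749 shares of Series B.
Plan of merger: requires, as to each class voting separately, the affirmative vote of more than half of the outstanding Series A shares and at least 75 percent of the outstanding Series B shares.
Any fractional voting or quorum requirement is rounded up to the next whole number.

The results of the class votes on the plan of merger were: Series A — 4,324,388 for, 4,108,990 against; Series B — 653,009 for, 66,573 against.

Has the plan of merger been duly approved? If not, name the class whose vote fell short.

Series A: a majority of 8646358 is 4323180; 4,323,180 required, 4,324,388 in favor — approved.
Series B: 3/4 of 870749 = 653061.75, rounded up to 653062; 653,062 required, 653,009 in favor — not approved.

Not approved — the Series B shares did not give the required vote.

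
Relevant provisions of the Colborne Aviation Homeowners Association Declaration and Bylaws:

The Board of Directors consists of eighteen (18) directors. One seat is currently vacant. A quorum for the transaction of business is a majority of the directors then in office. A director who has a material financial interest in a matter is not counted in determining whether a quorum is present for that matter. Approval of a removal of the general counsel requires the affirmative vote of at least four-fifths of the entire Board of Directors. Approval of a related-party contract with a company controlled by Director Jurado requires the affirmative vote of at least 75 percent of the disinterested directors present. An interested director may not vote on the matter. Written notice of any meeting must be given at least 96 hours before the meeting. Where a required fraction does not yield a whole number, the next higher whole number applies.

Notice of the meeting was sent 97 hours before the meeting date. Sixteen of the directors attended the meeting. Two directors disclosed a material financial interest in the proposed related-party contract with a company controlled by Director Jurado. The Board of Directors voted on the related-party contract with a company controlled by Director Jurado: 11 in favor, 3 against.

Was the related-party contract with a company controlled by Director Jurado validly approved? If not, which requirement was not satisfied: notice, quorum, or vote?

Valid — all requirements satisfied.

Notice: 97 hours given; 96 required (97 ≥ 96). Satisfied.
Quorum: 16 present, but the 2 interested directors do not count, leaving 14. Quorum is 9. Satisfied.
Vote: the related-party contract with a company controlled by Director Jurado requires three-fourths of the disinterested directors present (16 − 2 = 14). 3/4 of 14 = 10.50, rounded up to 11, so 11 affirmative votes are needed; 11 voted in favor. Satisfied.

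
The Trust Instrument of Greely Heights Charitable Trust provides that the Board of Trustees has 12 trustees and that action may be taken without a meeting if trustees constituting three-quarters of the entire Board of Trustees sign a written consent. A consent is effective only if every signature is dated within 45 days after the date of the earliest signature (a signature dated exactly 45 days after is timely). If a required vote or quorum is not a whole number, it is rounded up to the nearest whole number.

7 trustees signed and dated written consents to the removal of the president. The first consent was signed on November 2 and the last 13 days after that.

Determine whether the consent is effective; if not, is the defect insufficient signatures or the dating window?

Signatures required: three-quarters of 12 — 3/4 of 12 = 9, so 9 needed; 7 signed. Insufficient.
Dating window: the latest signature is 13 days after the earliest; the limit is 45 days. Within the window.

Not effective — insufficient signatures.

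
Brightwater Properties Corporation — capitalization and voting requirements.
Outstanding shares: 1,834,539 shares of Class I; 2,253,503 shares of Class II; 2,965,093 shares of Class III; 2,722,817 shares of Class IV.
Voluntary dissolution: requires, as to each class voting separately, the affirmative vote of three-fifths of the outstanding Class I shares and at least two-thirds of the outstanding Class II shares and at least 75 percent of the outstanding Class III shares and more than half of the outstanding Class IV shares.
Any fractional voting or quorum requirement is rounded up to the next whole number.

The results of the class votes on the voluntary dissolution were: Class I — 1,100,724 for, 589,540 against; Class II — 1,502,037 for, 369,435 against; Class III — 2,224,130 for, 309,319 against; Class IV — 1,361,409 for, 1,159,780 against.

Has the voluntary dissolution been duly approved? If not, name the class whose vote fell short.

Not approved — the Class II shares did not give the required vote.

Class I: 3/5 of 1834539 = 1100723.40, rounded up to 1100724; 1,100,724 required, 1,100,724 in favor — approved.
Class II: 2/3 of 2253503 = 1502335.33, rounded up to 1502336; 1,502,336 required, 1,502,037 in favor — not approved.
Class III: 3/4 of 2965093 = 2223819.75, rounded up to 2223820; 2,223,820 required, 2,224,130 in favor — approved.
Class IV: a majority of 2722817 is 1361409; 1,361,409 required, 1,361,409 in favor — approved.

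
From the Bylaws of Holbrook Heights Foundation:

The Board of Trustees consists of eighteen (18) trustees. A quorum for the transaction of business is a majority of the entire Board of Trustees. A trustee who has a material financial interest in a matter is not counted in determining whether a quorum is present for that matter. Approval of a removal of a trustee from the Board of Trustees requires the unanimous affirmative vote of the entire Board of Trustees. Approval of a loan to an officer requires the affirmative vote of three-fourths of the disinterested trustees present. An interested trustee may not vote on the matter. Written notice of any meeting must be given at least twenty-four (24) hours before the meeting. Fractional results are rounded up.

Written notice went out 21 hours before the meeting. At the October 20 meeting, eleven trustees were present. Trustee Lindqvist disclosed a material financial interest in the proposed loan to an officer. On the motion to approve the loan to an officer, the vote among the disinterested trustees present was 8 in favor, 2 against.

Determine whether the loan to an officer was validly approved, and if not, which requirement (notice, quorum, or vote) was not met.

Invalid — notice requirement not satisfied.

Notice: 21 hours given; 24 required (21 < 24). Not satisfied.
Quorum: 11 present, but the 1 interested trustee does not count, leaving 10. Quorum is 10. Satisfied.
Vote: the loan to an officer requires three-fourths of the disinterested trustees present (11 − 1 = 10). 3/4 of 10 = 7.50, rounded up to 8, so 8 affirmative votes are needed; 8 voted in favor. Satisfied.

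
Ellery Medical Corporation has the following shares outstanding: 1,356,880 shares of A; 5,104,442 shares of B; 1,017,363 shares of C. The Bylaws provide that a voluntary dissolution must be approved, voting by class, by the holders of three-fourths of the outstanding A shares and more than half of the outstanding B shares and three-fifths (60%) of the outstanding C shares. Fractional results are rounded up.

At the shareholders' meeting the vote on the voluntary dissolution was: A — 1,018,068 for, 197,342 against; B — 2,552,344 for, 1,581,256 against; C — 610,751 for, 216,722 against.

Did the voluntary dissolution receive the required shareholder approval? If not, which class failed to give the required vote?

Approved — every class gave the required vote.

A: 3/4 of 1356880 = 1017660; 1,017,660 required, 1,018,068 in favor — approved.
B: a majority of 5104442 is 2552222; 2,552,222 required, 2,552,344 in favor — approved.
C: 3/5 of 1017363 = 610417.80, rounded up to 610418; 610,418 required, 610,751 in favor — approved.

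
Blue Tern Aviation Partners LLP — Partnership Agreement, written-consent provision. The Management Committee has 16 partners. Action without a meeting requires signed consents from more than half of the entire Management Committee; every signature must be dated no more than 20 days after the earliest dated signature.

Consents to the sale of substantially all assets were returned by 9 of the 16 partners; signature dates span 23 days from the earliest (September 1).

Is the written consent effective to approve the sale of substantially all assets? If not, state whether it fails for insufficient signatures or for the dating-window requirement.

Not effective — dating-window requirement not satisfied.

Signatures required: more than half of 16 — a majority of 16 is 9, so 9 needed; 9 signed. Sufficient.
Dating window: the latest signature is 23 days after the earliest; the limit is 20 days. Outside the window.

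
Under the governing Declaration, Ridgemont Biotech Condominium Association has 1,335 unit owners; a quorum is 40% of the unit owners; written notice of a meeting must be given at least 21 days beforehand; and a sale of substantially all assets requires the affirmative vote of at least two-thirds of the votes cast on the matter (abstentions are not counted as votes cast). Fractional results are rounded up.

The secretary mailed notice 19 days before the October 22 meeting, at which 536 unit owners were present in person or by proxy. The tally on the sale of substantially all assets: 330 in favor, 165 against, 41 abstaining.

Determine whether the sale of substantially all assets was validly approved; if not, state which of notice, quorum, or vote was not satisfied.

Invalid — notice requirement not satisfied.

Notice: 19 days given; 21 required. Not satisfied.
Quorum: 40% of 1,335 = 534; 536 present. Satisfied.
Vote: requires two-thirds of the votes cast (536 − 41 abstaining = 495); 2/3 of 495 = 330, so 330 needed; 330 in favor. Satisfied.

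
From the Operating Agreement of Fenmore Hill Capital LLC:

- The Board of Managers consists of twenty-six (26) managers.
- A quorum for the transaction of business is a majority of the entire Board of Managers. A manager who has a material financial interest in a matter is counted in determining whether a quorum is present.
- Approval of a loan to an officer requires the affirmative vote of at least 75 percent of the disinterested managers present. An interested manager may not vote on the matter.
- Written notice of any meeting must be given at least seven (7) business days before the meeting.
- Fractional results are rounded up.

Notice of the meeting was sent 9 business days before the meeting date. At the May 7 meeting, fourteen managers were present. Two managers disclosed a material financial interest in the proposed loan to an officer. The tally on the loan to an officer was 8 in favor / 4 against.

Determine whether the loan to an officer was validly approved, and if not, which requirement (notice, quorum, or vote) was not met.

Invalid — vote requirement not satisfied.

Notice: 9 business days given; 7 required (9 ≥ 7). Satisfied.
Quorum: 14 present (interested managers count toward quorum); quorum is 14. Satisfied.
Vote: the loan to an officer requires three-fourths of the disinterested managers present (14 − 2 = 12). 3/4 of 12 = 9, so 9 affirmative votes are needed; 8 voted in favor. Not satisfied.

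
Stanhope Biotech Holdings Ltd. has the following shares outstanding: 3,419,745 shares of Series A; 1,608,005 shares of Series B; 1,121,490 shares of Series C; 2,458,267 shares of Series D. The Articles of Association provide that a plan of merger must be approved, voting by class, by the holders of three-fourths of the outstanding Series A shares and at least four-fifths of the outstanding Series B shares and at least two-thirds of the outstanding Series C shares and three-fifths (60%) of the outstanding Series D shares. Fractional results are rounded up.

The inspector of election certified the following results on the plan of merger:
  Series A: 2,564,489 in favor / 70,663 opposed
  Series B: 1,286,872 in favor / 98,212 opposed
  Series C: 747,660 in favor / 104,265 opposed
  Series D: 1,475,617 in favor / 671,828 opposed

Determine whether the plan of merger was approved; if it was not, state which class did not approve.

Not approved — the Series A shares did not give the required vote.

Series A: 3/4 of 3419745 = 2564808.75, rounded up to 2564809; 2,564,809 required, 2,564,489 in favor — not approved.
Series B: 4/5 of 1608005 = 1286404; 1,286,404 required, 1,286,872 in favor — approved.
Series C: 2/3 of 1121490 = 747660; 747,660 required, 747,660 in favor — approved.
Series D: 3/5 of 2458267 = 1474960.20, rounded up to 1474961; 1,474,961 required, 1,475,617 in favor — approved.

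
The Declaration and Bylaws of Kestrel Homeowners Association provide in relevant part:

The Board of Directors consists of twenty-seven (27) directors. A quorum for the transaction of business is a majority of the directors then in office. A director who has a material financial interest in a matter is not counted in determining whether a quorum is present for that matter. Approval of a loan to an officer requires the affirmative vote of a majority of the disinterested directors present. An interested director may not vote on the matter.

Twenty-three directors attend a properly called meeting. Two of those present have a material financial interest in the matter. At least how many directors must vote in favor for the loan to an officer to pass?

11

The loan to an officer requires a majority of the disinterested directors present (23 − 2 = 21).
A majority of 21 is 11.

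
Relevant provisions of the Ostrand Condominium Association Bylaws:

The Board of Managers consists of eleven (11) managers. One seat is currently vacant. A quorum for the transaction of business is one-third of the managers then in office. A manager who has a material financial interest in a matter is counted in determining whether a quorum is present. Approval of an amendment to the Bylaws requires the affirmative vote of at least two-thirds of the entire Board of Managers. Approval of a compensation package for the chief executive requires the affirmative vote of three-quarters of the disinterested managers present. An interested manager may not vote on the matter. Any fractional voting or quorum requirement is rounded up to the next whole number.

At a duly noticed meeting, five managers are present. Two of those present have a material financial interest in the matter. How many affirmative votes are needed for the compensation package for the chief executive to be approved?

The compensation package for the chief executive requires three-fourths of the disinterested managers present (5 − 2 = 3).
3/4 of 3 = 2.25, rounded up to 3.

3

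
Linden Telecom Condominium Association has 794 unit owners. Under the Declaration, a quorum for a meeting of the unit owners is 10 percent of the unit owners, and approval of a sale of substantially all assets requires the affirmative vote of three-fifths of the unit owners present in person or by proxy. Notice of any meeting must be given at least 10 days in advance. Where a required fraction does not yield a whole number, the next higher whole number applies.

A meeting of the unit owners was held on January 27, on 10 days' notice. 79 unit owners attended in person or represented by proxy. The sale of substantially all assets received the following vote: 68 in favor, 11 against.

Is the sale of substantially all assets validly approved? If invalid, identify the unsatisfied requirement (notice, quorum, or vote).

Invalid — quorum requirement not satisfied.

Notice: 10 days given; 10 required. Satisfied.
Quorum: 10% of 794 = 79.40, rounded up to 80; 79 present. Not satisfied.
Vote: requires three-fifths of those present (79); 3/5 of 79 = 47.40, rounded up to 48, so 48 needed; 68 in favor. Satisfied.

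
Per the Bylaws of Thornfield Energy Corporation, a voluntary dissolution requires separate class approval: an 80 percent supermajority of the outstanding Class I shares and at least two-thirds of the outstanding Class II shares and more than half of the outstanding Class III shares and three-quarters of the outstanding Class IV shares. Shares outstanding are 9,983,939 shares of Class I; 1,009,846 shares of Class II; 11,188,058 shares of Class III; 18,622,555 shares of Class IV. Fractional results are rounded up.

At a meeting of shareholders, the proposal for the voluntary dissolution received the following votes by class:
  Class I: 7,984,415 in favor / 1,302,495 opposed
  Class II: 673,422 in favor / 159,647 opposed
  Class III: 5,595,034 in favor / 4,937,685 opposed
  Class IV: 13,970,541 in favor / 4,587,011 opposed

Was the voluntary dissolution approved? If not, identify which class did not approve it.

Not approved — the Class I shares did not give the required vote.

Class I: 4/5 of 9983939 = 7987151.20, rounded up to 7987152; 7,987,152 required, 7,984,415 in favor — not approved.
Class II: 2/3 of 1009846 = 673230.67, rounded up to 673231; 673,231 required, 673,422 in favor — approved.
Class III: a majority of 11188058 is 5594030; 5,594,030 required, 5,595,034 in favor — approved.
Class IV: 3/4 of 18622555 = 13966916.25, rounded up to 13966917; 13,966,917 required, 13,970,541 in favor — approved.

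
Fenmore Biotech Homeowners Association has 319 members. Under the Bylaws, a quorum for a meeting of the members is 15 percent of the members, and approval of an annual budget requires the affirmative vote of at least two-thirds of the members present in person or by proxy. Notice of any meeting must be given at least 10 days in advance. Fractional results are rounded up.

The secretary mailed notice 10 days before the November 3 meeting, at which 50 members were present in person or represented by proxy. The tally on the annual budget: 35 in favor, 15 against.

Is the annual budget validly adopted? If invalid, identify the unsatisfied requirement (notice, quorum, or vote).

Notice: 10 days given; 10 required. Satisfied.
Quorum: 15% of 319 = 47.85, rounded up to 48; 50 present. Satisfied.
Vote: requires two-thirds of those present (50); 2/3 of 50 = 33.33, rounded up to 34, so 34 needed; 35 in favor. Satisfied.

Valid — all requirements satisfied.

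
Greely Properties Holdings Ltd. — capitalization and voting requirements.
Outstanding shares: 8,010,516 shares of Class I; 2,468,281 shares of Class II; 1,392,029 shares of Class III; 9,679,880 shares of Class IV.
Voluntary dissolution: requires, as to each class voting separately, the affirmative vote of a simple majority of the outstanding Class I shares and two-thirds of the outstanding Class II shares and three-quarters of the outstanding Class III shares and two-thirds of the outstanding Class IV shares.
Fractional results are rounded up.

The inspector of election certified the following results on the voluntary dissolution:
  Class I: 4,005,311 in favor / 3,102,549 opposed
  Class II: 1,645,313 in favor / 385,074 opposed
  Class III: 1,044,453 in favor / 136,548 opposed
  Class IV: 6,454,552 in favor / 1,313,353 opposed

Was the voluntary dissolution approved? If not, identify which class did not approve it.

Not approved — the Class II shares did not give the required vote.

Class I: a majority of 8010516 is 4005259; 4,005,259 required, 4,005,311 in favor — approved.
Class II: 2/3 of 2468281 = 1645520.67, rounded up to 1645521; 1,645,521 required, 1,645,313 in favor — not approved.
Class III: 3/4 of 1392029 = 1044021.75, rounded up to 1044022; 1,044,022 required, 1,044,453 in favor — approved.
Class IV: 2/3 of 9679880 = 6453253.33, rounded up to 6453254; 6,453,254 required, 6,454,552 in favor — approved.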